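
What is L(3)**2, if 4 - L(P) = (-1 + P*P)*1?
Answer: 16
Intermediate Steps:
L(P) = 5 - P**2 (L(P) = 4 - (-1 + P*P) = 4 - (-1 + P**2) = 4 + (1 - P**2) = 5 - P**2)
L(3)**2 = (5 - 1*3**2)**2 = (5 - 1*9)**2 = (5 - 9)**2 = (-4)**2 = 16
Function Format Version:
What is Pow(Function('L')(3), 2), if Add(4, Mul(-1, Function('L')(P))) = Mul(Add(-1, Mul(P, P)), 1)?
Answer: 16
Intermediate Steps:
Function('L')(P) = Add(5, Mul(-1, Pow(P, 2))) (Function('L')(P) = Add(4, Mul(-1, Mul(Add(-1, Mul(P, P)), 1))) = Add(4, Mul(-1, Mul(Add(-1, Pow(P, 2)), 1))) = Add(4, Mul(-1, Add(-1, Pow(P, 2)))) = Add(4, Add(1, Mul(-1, Pow(P, 2)))) = Add(5, Mul(-1, Pow(P, 2))))
Pow(Function('L')(3), 2) = Pow(Add(5, Mul(-1, Pow(3, 2))), 2) = Pow(Add(5, Mul(-1, 9)), 2) = Pow(Add(5, -9), 2) = Pow(-4, 2) = 16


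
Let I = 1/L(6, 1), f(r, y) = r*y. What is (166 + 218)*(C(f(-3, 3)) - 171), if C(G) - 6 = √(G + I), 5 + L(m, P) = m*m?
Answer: -63360 + 384*I*√8618/31 ≈ -63360.0 + 1149.9*I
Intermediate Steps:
L(m, P) = -5 + m² (L(m, P) = -5 + m*m = -5 + m²)
I = 1/31 (I = 1/(-5 + 6²) = 1/(-5 + 36) = 1/31 ≈ 0.032258)
C(G) = 6 + √(1/31 + G) (C(G) = 6 + √(G + 1/31) = 6 + √(1/31 + G))
(166 + 218)*(C(f(-3, 3)) - 171) = (166 + 218)*((6 + √(31 + 961*(-3*3))/31) - 171) = 384*((6 + √(31 + 961*(-9))/31) - 171) = 384*((6 + √(31 - 8649)/31) - 171) = 384*((6 + √(-8618)/31) - 171) = 384*((6 + (I*√8618)/31) - 171) = 384*((6 + I*√8618/31) - 171) = 384*(-165 + I*√8618/31) = -63360 + 384*I*√8618/31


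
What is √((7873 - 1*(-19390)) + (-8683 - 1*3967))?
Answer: √14613 ≈ 120.88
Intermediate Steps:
√((7873 - 1*(-19390)) + (-8683 - 1*3967)) = √((7873 + 19390) + (-8683 - 3967)) = √(27263 - 12650) = √14613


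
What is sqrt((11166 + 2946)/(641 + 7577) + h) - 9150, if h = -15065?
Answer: -9150 + I*sqrt(5190340289)/587 ≈ -9150.0 + 122.73*I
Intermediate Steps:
sqrt((11166 + 2946)/(641 + 7577) + h) - 9150 = sqrt((11166 + 2946)/(641 + 7577) - 15065) - 9150 = sqrt(14112/8218 - 15065) - 9150 = sqrt(14112*(1/8218) - 15065) - 9150 = sqrt(1008/587 - 15065) - 9150 = sqrt(-8842147/587) - 9150 = I*sqrt(5190340289)/587 - 9150 = -9150 + I*sqrt(5190340289)/587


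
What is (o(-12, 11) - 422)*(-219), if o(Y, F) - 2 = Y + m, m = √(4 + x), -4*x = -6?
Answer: 94608 - 219*√22/2 ≈ 94094.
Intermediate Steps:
x = 3/2 (x = -¼*(-6) = 3/2 ≈ 1.5000)
m = √22/2 (m = √(4 + 3/2) = √(11/2) = √22/2 ≈ 2.3452)
o(Y, F) = 2 + Y + √22/2 (o(Y, F) = 2 + (Y + √22/2) = 2 + Y + √22/2)
(o(-12, 11) - 422)*(-219) = ((2 - 12 + √22/2) - 422)*(-219) = ((-10 + √22/2) - 422)*(-219) = (-432 + √22/2)*(-219) = 94608 - 219*√22/2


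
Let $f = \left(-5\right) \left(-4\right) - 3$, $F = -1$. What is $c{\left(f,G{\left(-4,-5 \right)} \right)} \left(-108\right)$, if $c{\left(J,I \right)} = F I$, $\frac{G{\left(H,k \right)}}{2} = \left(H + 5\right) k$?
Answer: $-1080$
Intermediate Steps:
$G{\left(H,k \right)} = 2 k \left(5 + H\right)$ ($G{\left(H,k \right)} = 2 \left(H + 5\right) k = 2 \left(5 + H\right) k = 2 k \left(5 + H\right)$)
$f = 17$ ($f = 20 - 3 = 17$)
$c{\left(J,I \right)} = - I$
$c{\left(f,G{\left(-4,-5 \right)} \right)} \left(-108\right) = - 2 \left(-5\right) \left(5 - 4\right) \left(-108\right) = - 2 \left(-5\right) 1 \left(-108\right) = \left(-1\right) \left(-10\right) \left(-108\right) = 10 \left(-108\right) = -1080$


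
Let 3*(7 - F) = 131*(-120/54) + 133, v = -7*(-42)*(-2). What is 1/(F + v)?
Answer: -27/14264 ≈ -0.0018929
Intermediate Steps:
v = -588 (v = 294*(-2) = -588)
F = 1612/27 (F = 7 - (131*(-120/54) + 133)/3 = 7 - (131*(-120*1/54) + 133)/3 = 7 - (131*(-20/9) + 133)/3 = 7 - (-2620/9 + 133)/3 = 7 - ⅓*(-1423/9) = 7 + 1423/27 = 1612/27 ≈ 59.704)
1/(F + v) = 1/(1612/27 - 588) = 1/(-14264/27) = -27/14264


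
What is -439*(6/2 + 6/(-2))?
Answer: 0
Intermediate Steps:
-439*(6/2 + 6/(-2)) = -439*(6*(½) + 6*(-½)) = -439*(3 - 3) = -439*0 = 0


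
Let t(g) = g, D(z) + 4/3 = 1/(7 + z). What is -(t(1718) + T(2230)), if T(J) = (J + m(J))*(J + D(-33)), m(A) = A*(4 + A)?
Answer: -144398749609/13 ≈ -1.1108e+10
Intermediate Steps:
D(z) = -4/3 + 1/(7 + z)
T(J) = (-107/78 + J)*(J + J*(4 + J)) (T(J) = (J + J*(4 + J))*(J + (-25 - 4*(-33))/(3*(7 - 33))) = (J + J*(4 + J))*(J + (1/3)*(-25 + 132)/(-26)) = (J + J*(4 + J))*(J + (1/3)*(-1/26)*107) = (J + J*(4 + J))*(J - 107/78) = (J + J*(4 + J))*(-107/78 + J) = (-107/78 + J)*(J + J*(4 + J)))
-(t(1718) + T(2230)) = -(1718 + (1/78)*2230*(-535 + 78*2230**2 + 283*2230)) = -(1718 + (1/78)*2230*(-535 + 78*4972900 + 631090)) = -(1718 + (1/78)*2230*(-535 + 387886200 + 631090)) = -(1718 + (1/78)*2230*388516755) = -(1718 + 144398727275/13) = -1*144398749609/13 = -144398749609/13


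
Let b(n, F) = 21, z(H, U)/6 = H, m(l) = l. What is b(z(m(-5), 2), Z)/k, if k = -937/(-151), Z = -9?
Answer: 3171/937 ≈ 3.3842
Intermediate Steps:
z(H, U) = 6*H
k = 937/151 (k = -937*(-1/151) = 937/151 ≈ 6.2053)
b(z(m(-5), 2), Z)/k = 21/(937/151) = 21*(151/937) = 3171/937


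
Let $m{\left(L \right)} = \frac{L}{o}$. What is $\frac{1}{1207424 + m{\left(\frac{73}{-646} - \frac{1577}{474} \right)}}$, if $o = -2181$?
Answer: $\frac{166957731}{201588771658280} \approx 8.2821 \cdot 10^{-7}$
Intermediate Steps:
$m{\left(L \right)} = - \frac{L}{2181}$ ($m{\left(L \right)} = \frac{L}{-2181} = L \left(- \frac{1}{2181}\right) = - \frac{L}{2181}$)
$\frac{1}{1207424 + m{\left(\frac{73}{-646} - \frac{1577}{474} \right)}} = \frac{1}{1207424 - \frac{\frac{73}{-646} - \frac{1577}{474}}{2181}} = \frac{1}{1207424 - \frac{73 \left(- \frac{1}{646}\right) - \frac{1577}{474}}{2181}} = \frac{1}{1207424 - \frac{- \frac{73}{646} - \frac{1577}{474}}{2181}} = \frac{1}{1207424 - - \frac{263336}{166957731}} = \frac{1}{1207424 + \frac{263336}{166957731}} = \frac{1}{\frac{201588771658280}{166957731}} = \frac{166957731}{201588771658280}$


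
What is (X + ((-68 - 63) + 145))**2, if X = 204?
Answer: 47524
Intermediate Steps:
(X + ((-68 - 63) + 145))**2 = (204 + ((-68 - 63) + 145))**2 = (204 + (-131 + 145))**2 = (204 + 14)**2 = 218**2 = 47524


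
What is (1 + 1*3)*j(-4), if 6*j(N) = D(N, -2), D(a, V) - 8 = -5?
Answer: 2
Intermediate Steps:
D(a, V) = 3 (D(a, V) = 8 - 5 = 3)
j(N) = ½ (j(N) = (⅙)*3 = ½)
(1 + 1*3)*j(-4) = (1 + 1*3)*(½) = (1 + 3)*(½) = 4*(½) = 2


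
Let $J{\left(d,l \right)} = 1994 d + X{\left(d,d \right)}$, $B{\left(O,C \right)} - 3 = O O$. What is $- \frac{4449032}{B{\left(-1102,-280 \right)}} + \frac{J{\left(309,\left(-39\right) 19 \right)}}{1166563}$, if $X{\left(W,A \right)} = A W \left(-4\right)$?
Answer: $- \frac{4905635280662}{1416682273141} \approx -3.4628$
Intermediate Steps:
$X{\left(W,A \right)} = - 4 A W$
$B{\left(O,C \right)} = 3 + O^{2}$ ($B{\left(O,C \right)} = 3 + O O = 3 + O^{2}$)
$J{\left(d,l \right)} = - 4 d^{2} + 1994 d$ ($J{\left(d,l \right)} = 1994 d - 4 d d = 1994 d - 4 d^{2} = - 4 d^{2} + 1994 d$)
$- \frac{4449032}{B{\left(-1102,-280 \right)}} + \frac{J{\left(309,\left(-39\right) 19 \right)}}{1166563} = - \frac{4449032}{3 + \left(-1102\right)^{2}} + \frac{2 \cdot 309 \left(997 - 618\right)}{1166563} = - \frac{4449032}{3 + 1214404} + 2 \cdot 309 \left(997 - 618\right) \frac{1}{1166563} = - \frac{4449032}{1214407} + 2 \cdot 309 \cdot 379 \cdot \frac{1}{1166563} = \left(-4449032\right) \frac{1}{1214407} + 234222 \cdot \frac{1}{1166563} = - \frac{4449032}{1214407} + \frac{234222}{1166563} = - \frac{4905635280662}{1416682273141}$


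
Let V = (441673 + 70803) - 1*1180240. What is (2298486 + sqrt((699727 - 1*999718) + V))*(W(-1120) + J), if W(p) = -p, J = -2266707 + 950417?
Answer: -3022899832620 - 1315170*I*sqrt(967755) ≈ -3.0229e+12 - 1.2938e+9*I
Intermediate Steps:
J = -1316290
V = -667764 (V = 512476 - 1180240 = -667764)
(2298486 + sqrt((699727 - 1*999718) + V))*(W(-1120) + J) = (2298486 + sqrt((699727 - 1*999718) - 667764))*(-1*(-1120) - 1316290) = (2298486 + sqrt((699727 - 999718) - 667764))*(1120 - 1316290) = (2298486 + sqrt(-299991 - 667764))*(-1315170) = (2298486 + sqrt(-967755))*(-1315170) = (2298486 + I*sqrt(967755))*(-1315170) = -3022899832620 - 1315170*I*sqrt(967755)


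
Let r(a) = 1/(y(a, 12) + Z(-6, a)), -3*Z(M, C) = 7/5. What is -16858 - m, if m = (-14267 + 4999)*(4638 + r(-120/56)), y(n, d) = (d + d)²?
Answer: 370943970778/8633 ≈ 4.2968e+7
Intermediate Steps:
y(n, d) = 4*d² (y(n, d) = (2*d)² = 4*d²)
Z(M, C) = -7/15 (Z(M, C) = -7/(3*5) = -⅓*7/5 = -7/15)
r(a) = 15/8633 (r(a) = 1/(4*12² - 7/15) = 1/(4*144 - 7/15) = 1/(576 - 7/15) = 1/(8633/15) = 15/8633)
m = -371089505892/8633 (m = (-14267 + 4999)*(4638 + 15/8633) = -9268*40039869/8633 = -371089505892/8633 ≈ -4.2985e+7)
-16858 - m = -16858 - 1*(-371089505892/8633) = -16858 + 371089505892/8633 = 370943970778/8633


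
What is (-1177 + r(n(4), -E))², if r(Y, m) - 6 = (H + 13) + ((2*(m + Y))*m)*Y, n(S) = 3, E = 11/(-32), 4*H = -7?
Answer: 348408048121/262144 ≈ 1.3291e+6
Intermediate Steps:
H = -7/4 (H = (¼)*(-7) = -7/4 ≈ -1.7500)
E = -11/32 (E = 11*(-1/32) = -11/32 ≈ -0.34375)
r(Y, m) = 69/4 + Y*m*(2*Y + 2*m) (r(Y, m) = 6 + ((-7/4 + 13) + ((2*(m + Y))*m)*Y) = 6 + (45/4 + ((2*(Y + m))*m)*Y) = 6 + (45/4 + ((2*Y + 2*m)*m)*Y) = 6 + (45/4 + (m*(2*Y + 2*m))*Y) = 6 + (45/4 + Y*m*(2*Y + 2*m)) = 69/4 + Y*m*(2*Y + 2*m))
(-1177 + r(n(4), -E))² = (-1177 + (69/4 + 2*3*(-1*(-11/32))² + 2*(-1*(-11/32))*3²))² = (-1177 + (69/4 + 2*3*(11/32)² + 2*(11/32)*9))² = (-1177 + (69/4 + 2*3*(121/1024) + 99/16))² = (-1177 + (69/4 + 363/512 + 99/16))² = (-1177 + 12363/512)² = (-590261/512)² = 348408048121/262144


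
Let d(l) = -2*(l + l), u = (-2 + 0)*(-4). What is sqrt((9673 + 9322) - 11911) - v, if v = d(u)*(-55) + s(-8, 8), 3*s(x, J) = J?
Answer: -5288/3 + 2*sqrt(1771) ≈ -1678.5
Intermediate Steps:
s(x, J) = J/3
u = 8 (u = -2*(-4) = 8)
d(l) = -4*l
v = 5288/3 (v = -4*8*(-55) + (1/3)*8 = -32*(-55) + 8/3 = 1760 + 8/3 = 5288/3 ≈ 1762.7)
sqrt((9673 + 9322) - 11911) - v = sqrt((9673 + 9322) - 11911) - 1*5288/3 = sqrt(18995 - 11911) - 5288/3 = sqrt(7084) - 5288/3 = 2*sqrt(1771) - 5288/3 = -5288/3 + 2*sqrt(1771)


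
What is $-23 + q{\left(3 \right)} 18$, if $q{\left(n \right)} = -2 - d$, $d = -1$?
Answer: $-41$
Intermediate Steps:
$q{\left(n \right)} = -1$ ($q{\left(n \right)} = -2 - -1 = -2 + 1 = -1$)
$-23 + q{\left(3 \right)} 18 = -23 - 18 = -41$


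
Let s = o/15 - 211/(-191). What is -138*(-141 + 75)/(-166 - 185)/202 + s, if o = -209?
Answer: -48741232/3761745 ≈ -12.957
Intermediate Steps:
s = -36754/2865 (s = -209/15 - 211/(-191) = -209*1/15 - 211*(-1/191) = -209/15 + 211/191 = -36754/2865 ≈ -12.829)
-138*(-141 + 75)/(-166 - 185)/202 + s = -138*(-141 + 75)/(-166 - 185)/202 - 36754/2865 = -138*(-66/(-351))/202 - 36754/2865 = -138*(-66*(-1/351))/202 - 36754/2865 = -1012/(39*202) - 36754/2865 = -138*11/11817 - 36754/2865 = -506/3939 - 36754/2865 = -48741232/3761745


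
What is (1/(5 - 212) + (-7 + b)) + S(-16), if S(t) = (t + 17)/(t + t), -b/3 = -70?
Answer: 1344433/6624 ≈ 202.96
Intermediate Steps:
b = 210 (b = -3*(-70) = 210)
S(t) = (17 + t)/(2*t) (S(t) = (17 + t)/((2*t)) = (17 + t)*(1/(2*t)) = (17 + t)/(2*t))
(1/(5 - 212) + (-7 + b)) + S(-16) = (1/(5 - 212) + (-7 + 210)) + (½)*(17 - 16)/(-16) = (1/(-207) + 203) + (½)*(-1/16)*1 = (-1/207 + 203) - 1/32 = 42020/207 - 1/32 = 1344433/6624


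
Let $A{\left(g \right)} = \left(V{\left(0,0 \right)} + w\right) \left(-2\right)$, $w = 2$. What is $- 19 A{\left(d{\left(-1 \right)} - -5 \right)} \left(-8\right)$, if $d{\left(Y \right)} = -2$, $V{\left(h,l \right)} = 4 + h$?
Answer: $-1824$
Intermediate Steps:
$A{\left(g \right)} = -12$ ($A{\left(g \right)} = \left(\left(4 + 0\right) + 2\right) \left(-2\right) = \left(4 + 2\right) \left(-2\right) = 6 \left(-2\right) = -12$)
$- 19 A{\left(d{\left(-1 \right)} - -5 \right)} \left(-8\right) = \left(-19\right) \left(-12\right) \left(-8\right) = 228 \left(-8\right) = -1824$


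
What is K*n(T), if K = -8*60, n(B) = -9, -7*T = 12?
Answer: 4320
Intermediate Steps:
T = -12/7 (T = -⅐*12 = -12/7 ≈ -1.7143)
K = -480
K*n(T) = -480*(-9) = 4320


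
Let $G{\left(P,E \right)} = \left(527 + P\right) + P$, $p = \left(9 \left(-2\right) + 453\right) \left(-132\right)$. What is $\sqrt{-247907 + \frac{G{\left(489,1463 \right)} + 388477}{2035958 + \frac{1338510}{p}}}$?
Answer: $\frac{121 i \sqrt{257116095744370131815}}{3896778995} \approx 497.9 i$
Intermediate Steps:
$p = -57420$ ($p = \left(-18 + 453\right) \left(-132\right) = 435 \left(-132\right) = -57420$)
$G{\left(P,E \right)} = 527 + 2 P$
$\sqrt{-247907 + \frac{G{\left(489,1463 \right)} + 388477}{2035958 + \frac{1338510}{p}}} = \sqrt{-247907 + \frac{\left(527 + 2 \cdot 489\right) + 388477}{2035958 + \frac{1338510}{-57420}}} = \sqrt{-247907 + \frac{\left(527 + 978\right) + 388477}{2035958 + 1338510 \left(- \frac{1}{57420}\right)}} = \sqrt{-247907 + \frac{1505 + 388477}{2035958 - \frac{44617}{1914}}} = \sqrt{-247907 + \frac{389982}{\frac{3896778995}{1914}}} = \sqrt{-247907 + 389982 \cdot \frac{1914}{3896778995}} = \sqrt{-247907 + \frac{746425548}{3896778995}} = \sqrt{- \frac{966038043887917}{3896778995}} = \frac{121 i \sqrt{257116095744370131815}}{3896778995}$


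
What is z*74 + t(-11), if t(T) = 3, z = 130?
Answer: 9623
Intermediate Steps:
z*74 + t(-11) = 130*74 + 3 = 9620 + 3 = 9623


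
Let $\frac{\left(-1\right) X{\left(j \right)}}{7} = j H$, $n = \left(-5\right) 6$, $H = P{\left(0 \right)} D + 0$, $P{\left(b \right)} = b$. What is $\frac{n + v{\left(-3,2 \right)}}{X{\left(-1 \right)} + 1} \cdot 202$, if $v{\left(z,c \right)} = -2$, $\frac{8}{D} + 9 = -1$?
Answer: $-6464$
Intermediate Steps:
$D = - \frac{4}{5}$ ($D = \frac{8}{-9 - 1} = \frac{8}{-10} = 8 \left(- \frac{1}{10}\right) = - \frac{4}{5} \approx -0.8$)
$H = 0$ ($H = 0 \left(- \frac{4}{5}\right) + 0 = 0 + 0 = 0$)
$n = -30$
$X{\left(j \right)} = 0$ ($X{\left(j \right)} = - 7 j 0 = \left(-7\right) 0 = 0$)
$\frac{n + v{\left(-3,2 \right)}}{X{\left(-1 \right)} + 1} \cdot 202 = \frac{-30 - 2}{0 + 1} \cdot 202 = - \frac{32}{1} \cdot 202 = \left(-32\right) 1 \cdot 202 = \left(-32\right) 202 = -6464$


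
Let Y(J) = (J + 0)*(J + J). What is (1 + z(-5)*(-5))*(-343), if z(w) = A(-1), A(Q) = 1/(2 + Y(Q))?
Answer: 343/4 ≈ 85.750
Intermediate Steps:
Y(J) = 2*J² (Y(J) = J*(2*J) = 2*J²)
A(Q) = 1/(2 + 2*Q²)
z(w) = ¼ (z(w) = 1/(2*(1 + (-1)²)) = 1/(2*(1 + 1)) = (½)/2 = (½)*(½) = ¼)
(1 + z(-5)*(-5))*(-343) = (1 + (¼)*(-5))*(-343) = (1 - 5/4)*(-343) = -¼*(-343) = 343/4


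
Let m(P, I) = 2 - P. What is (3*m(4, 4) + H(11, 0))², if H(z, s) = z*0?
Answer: 36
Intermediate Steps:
H(z, s) = 0
(3*m(4, 4) + H(11, 0))² = (3*(2 - 1*4) + 0)² = (3*(2 - 4) + 0)² = (3*(-2) + 0)² = (-6 + 0)² = (-6)² = 36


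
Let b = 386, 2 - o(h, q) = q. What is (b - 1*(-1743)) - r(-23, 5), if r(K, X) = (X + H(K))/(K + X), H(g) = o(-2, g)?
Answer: 6392/3 ≈ 2130.7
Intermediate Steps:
o(h, q) = 2 - q
H(g) = 2 - g
r(K, X) = (2 + X - K)/(K + X) (r(K, X) = (X + (2 - K))/(K + X) = (2 + X - K)/(K + X))
(b - 1*(-1743)) - r(-23, 5) = (386 - 1*(-1743)) - (2 + 5 - 1*(-23))/(-23 + 5) = (386 + 1743) - (2 + 5 + 23)/(-18) = 2129 - (-1)*30/18 = 2129 - 1*(-5/3) = 2129 + 5/3 = 6392/3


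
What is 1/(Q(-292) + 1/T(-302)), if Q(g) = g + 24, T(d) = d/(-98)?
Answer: -151/40419 ≈ -0.0037359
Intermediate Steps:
T(d) = -d/98 (T(d) = d*(-1/98) = -d/98)
Q(g) = 24 + g
1/(Q(-292) + 1/T(-302)) = 1/((24 - 292) + 1/(-1/98*(-302))) = 1/(-268 + 1/(151/49)) = 1/(-268 + 49/151) = 1/(-40419/151) = -151/40419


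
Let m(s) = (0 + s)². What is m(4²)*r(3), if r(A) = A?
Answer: 768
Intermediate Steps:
m(s) = s²
m(4²)*r(3) = (4²)²*3 = 16²*3 = 256*3 = 768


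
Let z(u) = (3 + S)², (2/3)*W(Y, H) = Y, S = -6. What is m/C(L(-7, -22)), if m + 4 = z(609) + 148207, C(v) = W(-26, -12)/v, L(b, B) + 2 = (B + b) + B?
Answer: 2618412/13 ≈ 2.0142e+5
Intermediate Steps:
L(b, B) = -2 + b + 2*B (L(b, B) = -2 + ((B + b) + B) = -2 + (b + 2*B) = -2 + b + 2*B)
W(Y, H) = 3*Y/2
z(u) = 9 (z(u) = (3 - 6)² = (-3)² = 9)
C(v) = -39/v (C(v) = ((3/2)*(-26))/v = -39/v)
m = 148212 (m = -4 + (9 + 148207) = -4 + 148216 = 148212)
m/C(L(-7, -22)) = 148212/((-39/(-2 - 7 + 2*(-22)))) = 148212/((-39/(-2 - 7 - 44))) = 148212/((-39/(-53))) = 148212/((-39*(-1/53))) = 148212/(39/53) = 148212*(53/39) = 2618412/13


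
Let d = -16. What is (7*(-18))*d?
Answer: 2016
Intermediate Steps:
(7*(-18))*d = (7*(-18))*(-16) = -126*(-16) = 2016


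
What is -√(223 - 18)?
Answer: -√205 ≈ -14.318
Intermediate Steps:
-√(223 - 18) = -√205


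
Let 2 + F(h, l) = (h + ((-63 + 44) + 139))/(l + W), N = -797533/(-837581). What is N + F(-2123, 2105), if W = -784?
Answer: -2837022652/1106444501 ≈ -2.5641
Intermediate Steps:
N = 797533/837581 (N = -797533*(-1/837581) = 797533/837581 ≈ 0.95219)
F(h, l) = -2 + (120 + h)/(-784 + l) (F(h, l) = -2 + (h + ((-63 + 44) + 139))/(l - 784) = -2 + (h + (-19 + 139))/(-784 + l) = -2 + (h + 120)/(-784 + l) = -2 + (120 + h)/(-784 + l))
N + F(-2123, 2105) = 797533/837581 + (1688 - 2123 - 2*2105)/(-784 + 2105) = 797533/837581 + (1688 - 2123 - 4210)/1321 = 797533/837581 + (1/1321)*(-4645) = 797533/837581 - 4645/1321 = -2837022652/1106444501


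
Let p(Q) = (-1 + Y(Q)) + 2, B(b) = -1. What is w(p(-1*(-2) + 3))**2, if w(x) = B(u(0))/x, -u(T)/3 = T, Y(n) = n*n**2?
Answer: 1/15876 ≈ 6.2988e-5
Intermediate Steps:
Y(n) = n**3
u(T) = -3*T
p(Q) = 1 + Q**3 (p(Q) = (-1 + Q**3) + 2 = 1 + Q**3)
w(x) = -1/x
w(p(-1*(-2) + 3))**2 = (-1/(1 + (-1*(-2) + 3)**3))**2 = (-1/(1 + (2 + 3)**3))**2 = (-1/(1 + 5**3))**2 = (-1/(1 + 125))**2 = (-1/126)**2 = 1/15876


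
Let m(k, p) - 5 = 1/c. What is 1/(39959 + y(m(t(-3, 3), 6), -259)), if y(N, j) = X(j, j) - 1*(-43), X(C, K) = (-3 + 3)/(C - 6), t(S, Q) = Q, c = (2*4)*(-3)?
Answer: 1/40002 ≈ 2.4999e-5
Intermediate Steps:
c = -24 (c = 8*(-3) = -24)
m(k, p) = 119/24 (m(k, p) = 5 + 1/(-24) = 5 - 1/24 = 119/24)
X(C, K) = 0 (X(C, K) = 0/(-6 + C) = 0)
y(N, j) = 43 (y(N, j) = 0 - 1*(-43) = 0 + 43 = 43)
1/(39959 + y(m(t(-3, 3), 6), -259)) = 1/(39959 + 43) = 1/40002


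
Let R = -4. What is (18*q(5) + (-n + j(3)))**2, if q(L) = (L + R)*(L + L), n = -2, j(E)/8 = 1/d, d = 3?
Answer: 306916/9 ≈ 34102.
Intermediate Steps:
j(E) = 8/3
q(L) = 2*L*(-4 + L) (q(L) = (L - 4)*(L + L) = (-4 + L)*(2*L) = 2*L*(-4 + L))
(18*q(5) + (-n + j(3)))**2 = (18*(2*5*(-4 + 5)) + (-1*(-2) + 8/3))**2 = (18*(2*5*1) + (2 + 8/3))**2 = (18*10 + 14/3)**2 = (180 + 14/3)**2 = (554/3)**2 = 306916/9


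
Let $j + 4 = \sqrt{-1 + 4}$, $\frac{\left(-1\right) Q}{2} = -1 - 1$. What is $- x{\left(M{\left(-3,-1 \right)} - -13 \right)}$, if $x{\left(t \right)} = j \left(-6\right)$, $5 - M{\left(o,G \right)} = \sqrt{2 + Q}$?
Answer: $-24 + 6 \sqrt{3} \approx -13.608$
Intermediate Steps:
$Q = 4$ ($Q = - 2 \left(-1 - 1\right) = \left(-2\right) \left(-2\right) = 4$)
$j = -4 + \sqrt{3}$ ($j = -4 + \sqrt{-1 + 4} = -4 + \sqrt{3} \approx -2.2679$)
$M{\left(o,G \right)} = 5 - \sqrt{6}$ ($M{\left(o,G \right)} = 5 - \sqrt{2 + 4} = 5 - \sqrt{6}$)
$x{\left(t \right)} = 24 - 6 \sqrt{3}$ ($x{\left(t \right)} = \left(-4 + \sqrt{3}\right) \left(-6\right) = 24 - 6 \sqrt{3}$)
$- x{\left(M{\left(-3,-1 \right)} - -13 \right)} = - (24 - 6 \sqrt{3}) = -24 + 6 \sqrt{3}$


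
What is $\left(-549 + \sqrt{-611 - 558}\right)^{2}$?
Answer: $\left(549 - i \sqrt{1169}\right)^{2} \approx 3.0023 \cdot 10^{5} - 37541.0 i$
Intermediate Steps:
$\left(-549 + \sqrt{-611 - 558}\right)^{2} = \left(-549 + \sqrt{-1169}\right)^{2} = \left(-549 + i \sqrt{1169}\right)^{2}$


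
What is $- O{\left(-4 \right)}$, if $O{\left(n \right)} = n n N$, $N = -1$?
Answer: $16$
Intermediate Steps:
$O{\left(n \right)} = - n^{2}$ ($O{\left(n \right)} = n n \left(-1\right) = n^{2} \left(-1\right) = - n^{2}$)
$- O{\left(-4 \right)} = - \left(-1\right) \left(-4\right)^{2} = - \left(-1\right) 16 = \left(-1\right) \left(-16\right) = 16$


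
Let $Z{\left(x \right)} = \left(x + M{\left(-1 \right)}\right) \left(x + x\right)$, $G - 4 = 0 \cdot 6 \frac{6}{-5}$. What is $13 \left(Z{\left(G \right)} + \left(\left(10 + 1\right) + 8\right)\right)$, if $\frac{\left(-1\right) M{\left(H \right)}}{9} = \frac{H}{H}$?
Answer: $-273$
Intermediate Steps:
$M{\left(H \right)} = -9$ ($M{\left(H \right)} = - 9 \frac{H}{H} = \left(-9\right) 1 = -9$)
$G = 4$ ($G = 4 + 0 \cdot 6 \frac{6}{-5} = 4 + 0 \cdot 6 \left(- \frac{1}{5}\right) = 4 + 0 \left(- \frac{6}{5}\right) = 4 + 0 = 4$)
$Z{\left(x \right)} = 2 x \left(-9 + x\right)$ ($Z{\left(x \right)} = \left(x - 9\right) \left(x + x\right) = \left(-9 + x\right) 2 x = 2 x \left(-9 + x\right)$)
$13 \left(Z{\left(G \right)} + \left(\left(10 + 1\right) + 8\right)\right) = 13 \left(2 \cdot 4 \left(-9 + 4\right) + \left(\left(10 + 1\right) + 8\right)\right) = 13 \left(2 \cdot 4 \left(-5\right) + \left(11 + 8\right)\right) = 13 \left(-40 + 19\right) = 13 \left(-21\right) = -273$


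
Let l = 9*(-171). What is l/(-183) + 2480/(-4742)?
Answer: 1140683/144631 ≈ 7.8868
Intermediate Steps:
l = -1539
l/(-183) + 2480/(-4742) = -1539/(-183) + 2480/(-4742) = -1539*(-1/183) + 2480*(-1/4742) = 513/61 - 1240/2371 = 1140683/144631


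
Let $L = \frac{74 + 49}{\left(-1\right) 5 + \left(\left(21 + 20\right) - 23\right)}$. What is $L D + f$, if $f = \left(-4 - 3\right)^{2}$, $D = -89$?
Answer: $- \frac{10310}{13} \approx -793.08$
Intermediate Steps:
$f = 49$ ($f = \left(-7\right)^{2} = 49$)
$L = \frac{123}{13}$ ($L = \frac{123}{-5 + \left(41 - 23\right)} = \frac{123}{-5 + 18} = \frac{123}{13} \approx 9.4615$)
$L D + f = \frac{123}{13} \left(-89\right) + 49 = - \frac{10947}{13} + 49 = - \frac{10310}{13}$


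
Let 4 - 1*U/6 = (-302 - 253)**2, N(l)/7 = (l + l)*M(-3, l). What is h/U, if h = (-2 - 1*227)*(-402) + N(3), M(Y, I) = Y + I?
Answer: -15343/308021 ≈ -0.049812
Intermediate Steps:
M(Y, I) = I + Y
N(l) = 14*l*(-3 + l) (N(l) = 7*((l + l)*(l - 3)) = 7*((2*l)*(-3 + l)) = 7*(2*l*(-3 + l)) = 14*l*(-3 + l))
U = -1848126 (U = 24 - 6*(-302 - 253)**2 = 24 - 6*(-555)**2 = 24 - 6*308025 = 24 - 1848150 = -1848126)
h = 92058 (h = (-2 - 1*227)*(-402) + 14*3*(-3 + 3) = (-2 - 227)*(-402) + 14*3*0 = -229*(-402) + 0 = 92058 + 0 = 92058)
h/U = 92058/(-1848126) = 92058*(-1/1848126) = -15343/308021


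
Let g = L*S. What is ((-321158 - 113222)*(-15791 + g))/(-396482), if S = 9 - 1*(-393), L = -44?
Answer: -7271304010/198241 ≈ -36679.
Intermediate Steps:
S = 402 (S = 9 + 393 = 402)
g = -17688 (g = -44*402 = -17688)
((-321158 - 113222)*(-15791 + g))/(-396482) = ((-321158 - 113222)*(-15791 - 17688))/(-396482) = -434380*(-33479)*(-1/396482) = 14542608020*(-1/396482) = -7271304010/198241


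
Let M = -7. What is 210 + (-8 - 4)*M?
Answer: 294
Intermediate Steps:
210 + (-8 - 4)*M = 210 + (-8 - 4)*(-7) = 210 - 12*(-7) = 210 + 84 = 294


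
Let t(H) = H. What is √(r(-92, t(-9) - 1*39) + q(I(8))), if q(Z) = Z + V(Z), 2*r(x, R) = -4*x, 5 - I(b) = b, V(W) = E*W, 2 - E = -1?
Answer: 2*√43 ≈ 13.115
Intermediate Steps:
E = 3 (E = 2 - 1*(-1) = 2 + 1 = 3)
V(W) = 3*W
I(b) = 5 - b
r(x, R) = -2*x (r(x, R) = (-4*x)/2 = -2*x)
q(Z) = 4*Z (q(Z) = Z + 3*Z = 4*Z)
√(r(-92, t(-9) - 1*39) + q(I(8))) = √(-2*(-92) + 4*(5 - 1*8)) = √(184 + 4*(5 - 8)) = √(184 + 4*(-3)) = √(184 - 12) = √172 = 2*√43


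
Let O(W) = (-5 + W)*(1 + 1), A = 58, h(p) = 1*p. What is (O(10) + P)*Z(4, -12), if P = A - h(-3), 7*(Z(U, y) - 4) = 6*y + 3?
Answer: -2911/7 ≈ -415.86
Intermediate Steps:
h(p) = p
Z(U, y) = 31/7 + 6*y/7 (Z(U, y) = 4 + (6*y + 3)/7 = 4 + (3 + 6*y)/7 = 4 + (3/7 + 6*y/7) = 31/7 + 6*y/7)
O(W) = -10 + 2*W (O(W) = (-5 + W)*2 = -10 + 2*W)
P = 61 (P = 58 - 1*(-3) = 58 + 3 = 61)
(O(10) + P)*Z(4, -12) = ((-10 + 2*10) + 61)*(31/7 + (6/7)*(-12)) = ((-10 + 20) + 61)*(31/7 - 72/7) = (10 + 61)*(-41/7) = 71*(-41/7) = -2911/7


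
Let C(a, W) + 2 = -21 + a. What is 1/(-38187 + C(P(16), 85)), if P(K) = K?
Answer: -1/38194 ≈ -2.6182e-5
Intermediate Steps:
C(a, W) = -23 + a (C(a, W) = -2 + (-21 + a) = -23 + a)
1/(-38187 + C(P(16), 85)) = 1/(-38187 + (-23 + 16)) = 1/(-38187 - 7) = 1/(-38194) = -1/38194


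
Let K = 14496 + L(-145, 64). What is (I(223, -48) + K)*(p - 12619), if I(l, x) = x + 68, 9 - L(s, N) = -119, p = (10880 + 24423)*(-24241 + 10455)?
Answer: -7127231534388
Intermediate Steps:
p = -486687158 (p = 35303*(-13786) = -486687158)
L(s, N) = 128 (L(s, N) = 9 - 1*(-119) = 9 + 119 = 128)
I(l, x) = 68 + x
K = 14624 (K = 14496 + 128 = 14624)
(I(223, -48) + K)*(p - 12619) = ((68 - 48) + 14624)*(-486687158 - 12619) = (20 + 14624)*(-486699777) = 14644*(-486699777) = -7127231534388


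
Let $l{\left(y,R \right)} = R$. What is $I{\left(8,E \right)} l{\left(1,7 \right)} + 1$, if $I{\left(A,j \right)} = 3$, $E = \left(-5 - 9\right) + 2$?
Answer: $22$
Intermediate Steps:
$E = -12$ ($E = \left(-5 - 9\right) + 2 = -14 + 2 = -12$)
$I{\left(8,E \right)} l{\left(1,7 \right)} + 1 = 3 \cdot 7 + 1 = 21 + 1 = 22$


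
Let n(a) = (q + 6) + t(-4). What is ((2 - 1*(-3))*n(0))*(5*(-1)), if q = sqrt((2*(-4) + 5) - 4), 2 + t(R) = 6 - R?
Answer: -350 - 25*I*sqrt(7) ≈ -350.0 - 66.144*I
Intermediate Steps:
t(R) = 4 - R (t(R) = -2 + (6 - R) = 4 - R)
q = I*sqrt(7) (q = sqrt((-8 + 5) - 4) = sqrt(-3 - 4) = sqrt(-7) = I*sqrt(7) ≈ 2.6458*I)
n(a) = 14 + I*sqrt(7) (n(a) = (I*sqrt(7) + 6) + (4 - 1*(-4)) = (6 + I*sqrt(7)) + (4 + 4) = (6 + I*sqrt(7)) + 8 = 14 + I*sqrt(7))
((2 - 1*(-3))*n(0))*(5*(-1)) = ((2 - 1*(-3))*(14 + I*sqrt(7)))*(5*(-1)) = ((2 + 3)*(14 + I*sqrt(7)))*(-5) = (5*(14 + I*sqrt(7)))*(-5) = (70 + 5*I*sqrt(7))*(-5) = -350 - 25*I*sqrt(7)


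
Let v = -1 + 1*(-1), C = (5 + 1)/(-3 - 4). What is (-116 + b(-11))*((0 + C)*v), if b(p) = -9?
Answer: -1500/7 ≈ -214.29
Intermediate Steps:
C = -6/7 (C = 6/(-7) = 6*(-⅐) = -6/7 ≈ -0.85714)
v = -2 (v = -1 - 1 = -2)
(-116 + b(-11))*((0 + C)*v) = (-116 - 9)*((0 - 6/7)*(-2)) = -(-750)*(-2)/7 = -125*12/7 = -1500/7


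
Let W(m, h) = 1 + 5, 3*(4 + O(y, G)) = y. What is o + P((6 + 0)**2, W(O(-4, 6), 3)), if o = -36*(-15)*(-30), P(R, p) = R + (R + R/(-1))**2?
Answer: -16164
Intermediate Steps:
O(y, G) = -4 + y/3
W(m, h) = 6
P(R, p) = R (P(R, p) = R + (R + R*(-1))**2 = R + (R - R)**2 = R + 0**2 = R + 0 = R)
o = -16200 (o = 540*(-30) = -16200)
o + P((6 + 0)**2, W(O(-4, 6), 3)) = -16200 + (6 + 0)**2 = -16200 + 6**2 = -16200 + 36 = -16164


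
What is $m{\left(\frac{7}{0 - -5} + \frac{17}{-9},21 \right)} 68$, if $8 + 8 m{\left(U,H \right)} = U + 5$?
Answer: $- \frac{2669}{90} \approx -29.656$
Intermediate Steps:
$m{\left(U,H \right)} = - \frac{3}{8} + \frac{U}{8}$ ($m{\left(U,H \right)} = -1 + \frac{U + 5}{8} = -1 + \frac{5 + U}{8} = -1 + \left(\frac{5}{8} + \frac{U}{8}\right) = - \frac{3}{8} + \frac{U}{8}$)
$m{\left(\frac{7}{0 - -5} + \frac{17}{-9},21 \right)} 68 = \left(- \frac{3}{8} + \frac{\frac{7}{0 - -5} + \frac{17}{-9}}{8}\right) 68 = \left(- \frac{3}{8} + \frac{\frac{7}{0 + 5} + 17 \left(- \frac{1}{9}\right)}{8}\right) 68 = \left(- \frac{3}{8} + \frac{\frac{7}{5} - \frac{17}{9}}{8}\right) 68 = \left(- \frac{3}{8} + \frac{1}{8} \left(- \frac{22}{45}\right)\right) 68 = \left(- \frac{3}{8} - \frac{11}{180}\right) 68 = \left(- \frac{157}{360}\right) 68 = - \frac{2669}{90}$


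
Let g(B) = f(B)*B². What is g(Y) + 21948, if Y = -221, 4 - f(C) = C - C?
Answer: 217312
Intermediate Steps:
f(C) = 4 (f(C) = 4 - (C - C) = 4 - 1*0 = 4 + 0 = 4)
g(B) = 4*B²
g(Y) + 21948 = 4*(-221)² + 21948 = 4*48841 + 21948 = 195364 + 21948 = 217312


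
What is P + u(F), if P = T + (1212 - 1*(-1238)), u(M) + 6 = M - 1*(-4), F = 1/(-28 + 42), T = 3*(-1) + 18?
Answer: 34483/14 ≈ 2463.1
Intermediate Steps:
T = 15 (T = -3 + 18 = 15)
F = 1/14 ≈ 0.071429
u(M) = -2 + M (u(M) = -6 + (M - 1*(-4)) = -6 + (M + 4) = -6 + (4 + M) = -2 + M)
P = 2465 (P = 15 + (1212 - 1*(-1238)) = 15 + (1212 + 1238) = 15 + 2450 = 2465)
P + u(F) = 2465 + (-2 + 1/14) = 2465 - 27/14 = 34483/14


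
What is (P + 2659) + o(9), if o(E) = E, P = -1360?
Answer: 1308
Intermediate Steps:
(P + 2659) + o(9) = (-1360 + 2659) + 9 = 1299 + 9 = 1308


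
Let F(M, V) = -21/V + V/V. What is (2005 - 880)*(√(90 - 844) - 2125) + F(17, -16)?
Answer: -38249963/16 + 1125*I*√754 ≈ -2.3906e+6 + 30891.0*I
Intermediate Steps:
F(M, V) = 1 - 21/V (F(M, V) = -21/V + 1 = 1 - 21/V)
(2005 - 880)*(√(90 - 844) - 2125) + F(17, -16) = (2005 - 880)*(√(90 - 844) - 2125) + (-21 - 16)/(-16) = 1125*(√(-754) - 2125) - 1/16*(-37) = 1125*(I*√754 - 2125) + 37/16 = 1125*(-2125 + I*√754) + 37/16 = (-2390625 + 1125*I*√754) + 37/16 = -38249963/16 + 1125*I*√754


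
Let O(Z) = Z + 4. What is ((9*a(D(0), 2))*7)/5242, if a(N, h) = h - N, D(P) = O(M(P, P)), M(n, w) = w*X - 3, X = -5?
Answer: 63/5242 ≈ 0.012018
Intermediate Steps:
M(n, w) = -3 - 5*w (M(n, w) = w*(-5) - 3 = -5*w - 3 = -3 - 5*w)
O(Z) = 4 + Z
D(P) = 1 - 5*P (D(P) = 4 + (-3 - 5*P) = 1 - 5*P)
((9*a(D(0), 2))*7)/5242 = ((9*(2 - (1 - 5*0)))*7)/5242 = ((9*(2 - (1 + 0)))*7)*(1/5242) = ((9*(2 - 1*1))*7)*(1/5242) = ((9*(2 - 1))*7)*(1/5242) = ((9*1)*7)*(1/5242) = (9*7)*(1/5242) = 63*(1/5242) = 63/5242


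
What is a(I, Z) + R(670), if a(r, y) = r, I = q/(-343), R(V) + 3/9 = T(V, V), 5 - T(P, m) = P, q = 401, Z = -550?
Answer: -685831/1029 ≈ -666.50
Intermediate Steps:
T(P, m) = 5 - P
R(V) = 14/3 - V (R(V) = -1/3 + (5 - V) = 14/3 - V)
I = -401/343 (I = 401/(-343) = 401*(-1/343) = -401/343 ≈ -1.1691)
a(I, Z) + R(670) = -401/343 + (14/3 - 1*670) = -401/343 + (14/3 - 670) = -401/343 - 1996/3 = -685831/1029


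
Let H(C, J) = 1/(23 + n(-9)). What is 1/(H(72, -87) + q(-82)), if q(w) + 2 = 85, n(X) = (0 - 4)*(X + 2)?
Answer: 51/4234 ≈ 0.012045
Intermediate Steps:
n(X) = -8 - 4*X (n(X) = -4*(2 + X) = -8 - 4*X)
H(C, J) = 1/51 (H(C, J) = 1/(23 + (-8 - 4*(-9))) = 1/(23 + (-8 + 36)) = 1/(23 + 28) = 1/51)
q(w) = 83 (q(w) = -2 + 85 = 83)
1/(H(72, -87) + q(-82)) = 1/(1/51 + 83) = 1/(4234/51) = 51/4234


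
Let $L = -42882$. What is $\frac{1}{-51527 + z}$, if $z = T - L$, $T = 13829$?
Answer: $\frac{1}{5184} \approx 0.0001929$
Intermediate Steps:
$z = 56711$ ($z = 13829 - -42882 = 13829 + 42882 = 56711$)
$\frac{1}{-51527 + z} = \frac{1}{-51527 + 56711} = \frac{1}{5184}$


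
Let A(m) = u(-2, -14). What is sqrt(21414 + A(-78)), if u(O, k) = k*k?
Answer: sqrt(21610) ≈ 147.00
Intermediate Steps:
u(O, k) = k**2
A(m) = 196 (A(m) = (-14)**2 = 196)
sqrt(21414 + A(-78)) = sqrt(21414 + 196) = sqrt(21610)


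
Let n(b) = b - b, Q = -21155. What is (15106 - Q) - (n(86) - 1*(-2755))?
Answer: 33506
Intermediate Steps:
n(b) = 0
(15106 - Q) - (n(86) - 1*(-2755)) = (15106 - 1*(-21155)) - (0 - 1*(-2755)) = (15106 + 21155) - (0 + 2755) = 36261 - 1*2755 = 36261 - 2755 = 33506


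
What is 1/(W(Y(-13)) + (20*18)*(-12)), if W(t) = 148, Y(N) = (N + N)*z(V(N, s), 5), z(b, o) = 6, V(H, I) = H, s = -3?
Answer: -1/4172 ≈ -0.00023969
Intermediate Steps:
Y(N) = 12*N (Y(N) = (N + N)*6 = (2*N)*6 = 12*N)
1/(W(Y(-13)) + (20*18)*(-12)) = 1/(148 + (20*18)*(-12)) = 1/(148 + 360*(-12)) = 1/(148 - 4320) = 1/(-4172) = -1/4172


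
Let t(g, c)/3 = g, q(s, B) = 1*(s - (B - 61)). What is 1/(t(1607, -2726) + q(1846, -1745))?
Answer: 1/8473 ≈ 0.00011802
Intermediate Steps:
q(s, B) = 61 + s - B (q(s, B) = 1*(s - (-61 + B)) = 1*(s + (61 - B)) = 1*(61 + s - B) = 61 + s - B)
t(g, c) = 3*g
1/(t(1607, -2726) + q(1846, -1745)) = 1/(3*1607 + (61 + 1846 - 1*(-1745))) = 1/(4821 + (61 + 1846 + 1745)) = 1/(4821 + 3652) = 1/8473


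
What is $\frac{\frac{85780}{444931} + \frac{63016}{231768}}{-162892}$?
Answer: $- \frac{5989853867}{2099693517794892} \approx -2.8527 \cdot 10^{-6}$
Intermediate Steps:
$\frac{\frac{85780}{444931} + \frac{63016}{231768}}{-162892} = \left(85780 \cdot \frac{1}{444931} + 63016 \cdot \frac{1}{231768}\right) \left(- \frac{1}{162892}\right) = \left(\frac{85780}{444931} + \frac{7877}{28971}\right) \left(- \frac{1}{162892}\right) = \frac{5989853867}{12890096001} \left(- \frac{1}{162892}\right) = - \frac{5989853867}{2099693517794892}$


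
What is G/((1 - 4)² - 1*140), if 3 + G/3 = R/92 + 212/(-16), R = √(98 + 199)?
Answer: 195/524 - 9*√33/12052 ≈ 0.36785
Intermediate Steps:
R = 3*√33 (R = √297 = 3*√33 ≈ 17.234)
G = -195/4 + 9*√33/92 (G = -9 + 3*((3*√33)/92 + 212/(-16)) = -9 + 3*((3*√33)*(1/92) + 212*(-1/16)) = -9 + 3*(3*√33/92 - 53/4) = -9 + 3*(-53/4 + 3*√33/92) = -9 + (-159/4 + 9*√33/92) = -195/4 + 9*√33/92 ≈ -48.188)
G/((1 - 4)² - 1*140) = (-195/4 + 9*√33/92)/((1 - 4)² - 1*140) = (-195/4 + 9*√33/92)/((-3)² - 140) = (-195/4 + 9*√33/92)/(9 - 140) = (-195/4 + 9*√33/92)/(-131) = (-195/4 + 9*√33/92)*(-1/131) = 195/524 - 9*√33/12052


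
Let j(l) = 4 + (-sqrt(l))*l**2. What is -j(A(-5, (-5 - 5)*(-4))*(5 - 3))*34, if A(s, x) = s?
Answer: -136 + 3400*I*sqrt(10) ≈ -136.0 + 10752.0*I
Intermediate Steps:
j(l) = 4 - l**(5/2)
-j(A(-5, (-5 - 5)*(-4))*(5 - 3))*34 = -(4 - (-5*(5 - 3))**(5/2))*34 = -(4 - (-5*2)**(5/2))*34 = -(4 - (-10)**(5/2))*34 = -(4 - 100*I*sqrt(10))*34 = -(136 - 3400*I*sqrt(10)) = -136 + 3400*I*sqrt(10)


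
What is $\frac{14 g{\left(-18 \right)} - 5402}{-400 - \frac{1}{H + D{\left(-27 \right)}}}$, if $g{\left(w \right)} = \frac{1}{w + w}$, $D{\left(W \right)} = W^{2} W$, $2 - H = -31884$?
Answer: $\frac{1186656329}{87861618} \approx 13.506$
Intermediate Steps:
$H = 31886$ ($H = 2 - -31884 = 2 + 31884 = 31886$)
$D{\left(W \right)} = W^{3}$
$g{\left(w \right)} = \frac{1}{2 w}$
$\frac{14 g{\left(-18 \right)} - 5402}{-400 - \frac{1}{H + D{\left(-27 \right)}}} = \frac{14 \frac{1}{2 \left(-18\right)} - 5402}{-400 - \frac{1}{31886 + \left(-27\right)^{3}}} = \frac{14 \cdot \frac{1}{2} \left(- \frac{1}{18}\right) - 5402}{-400 - \frac{1}{31886 - 19683}} = \frac{14 \left(- \frac{1}{36}\right) - 5402}{-400 - \frac{1}{12203}} = \frac{- \frac{7}{18} - 5402}{-400 - \frac{1}{12203}} = - \frac{97243}{18 \left(-400 - \frac{1}{12203}\right)} = - \frac{97243}{18 \left(- \frac{4881201}{12203}\right)} = \left(- \frac{97243}{18}\right) \left(- \frac{12203}{4881201}\right) = \frac{1186656329}{87861618}$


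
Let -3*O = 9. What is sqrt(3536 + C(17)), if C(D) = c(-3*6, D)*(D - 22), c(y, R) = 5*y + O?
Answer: sqrt(4001) ≈ 63.253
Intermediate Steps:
O = -3 (O = -1/3*9 = -3)
c(y, R) = -3 + 5*y (c(y, R) = 5*y - 3 = -3 + 5*y)
C(D) = 2046 - 93*D (C(D) = (-3 + 5*(-3*6))*(D - 22) = (-3 + 5*(-18))*(-22 + D) = (-3 - 90)*(-22 + D) = -93*(-22 + D) = 2046 - 93*D)
sqrt(3536 + C(17)) = sqrt(3536 + (2046 - 93*17)) = sqrt(3536 + (2046 - 1581)) = sqrt(3536 + 465) = sqrt(4001)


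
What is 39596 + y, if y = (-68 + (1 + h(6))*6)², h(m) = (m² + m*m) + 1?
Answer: 180972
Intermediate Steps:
h(m) = 1 + 2*m² (h(m) = (m² + m²) + 1 = 2*m² + 1 = 1 + 2*m²)
y = 141376 (y = (-68 + (1 + (1 + 2*6²))*6)² = (-68 + (1 + (1 + 2*36))*6)² = (-68 + (1 + (1 + 72))*6)² = (-68 + (1 + 73)*6)² = (-68 + 74*6)² = (-68 + 444)² = 376² = 141376)
39596 + y = 39596 + 141376 = 180972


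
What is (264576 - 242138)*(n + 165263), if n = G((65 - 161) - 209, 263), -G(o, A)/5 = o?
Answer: 3742389144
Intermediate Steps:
G(o, A) = -5*o
n = 1525 (n = -5*((65 - 161) - 209) = -5*(-96 - 209) = -5*(-305) = 1525)
(264576 - 242138)*(n + 165263) = (264576 - 242138)*(1525 + 165263) = 22438*166788 = 3742389144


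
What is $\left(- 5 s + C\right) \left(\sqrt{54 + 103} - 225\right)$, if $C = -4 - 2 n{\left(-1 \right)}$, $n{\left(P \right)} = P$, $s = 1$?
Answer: $1575 - 7 \sqrt{157} \approx 1487.3$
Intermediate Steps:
$C = -2$ ($C = -4 - -2 = -4 + 2 = -2$)
$\left(- 5 s + C\right) \left(\sqrt{54 + 103} - 225\right) = \left(\left(-5\right) 1 - 2\right) \left(\sqrt{54 + 103} - 225\right) = \left(-5 - 2\right) \left(\sqrt{157} - 225\right) = - 7 \left(-225 + \sqrt{157}\right) = 1575 - 7 \sqrt{157}$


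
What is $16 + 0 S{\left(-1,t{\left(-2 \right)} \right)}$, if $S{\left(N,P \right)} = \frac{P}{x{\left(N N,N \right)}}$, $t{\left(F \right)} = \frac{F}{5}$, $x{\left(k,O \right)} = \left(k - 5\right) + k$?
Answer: $16$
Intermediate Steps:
$x{\left(k,O \right)} = -5 + 2 k$ ($x{\left(k,O \right)} = \left(-5 + k\right) + k = -5 + 2 k$)
$t{\left(F \right)} = \frac{F}{5}$ ($t{\left(F \right)} = F \frac{1}{5} = \frac{F}{5}$)
$S{\left(N,P \right)} = \frac{P}{-5 + 2 N^{2}}$ ($S{\left(N,P \right)} = \frac{P}{-5 + 2 N N} = \frac{P}{-5 + 2 N^{2}}$)
$16 + 0 S{\left(-1,t{\left(-2 \right)} \right)} = 16 + 0 \frac{\frac{1}{5} \left(-2\right)}{-5 + 2 \left(-1\right)^{2}} = 16 + 0 \left(- \frac{2}{5 \left(-5 + 2 \cdot 1\right)}\right) = 16 + 0 \left(- \frac{2}{5 \left(-5 + 2\right)}\right) = 16 + 0 \left(- \frac{2}{5 \left(-3\right)}\right) = 16 + 0 \left(\left(- \frac{2}{5}\right) \left(- \frac{1}{3}\right)\right) = 16 + 0 \cdot \frac{2}{15} = 16 + 0 = 16$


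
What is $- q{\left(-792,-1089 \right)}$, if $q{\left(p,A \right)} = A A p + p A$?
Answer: $938386944$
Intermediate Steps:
$q{\left(p,A \right)} = A p + p A^{2}$ ($q{\left(p,A \right)} = A^{2} p + A p = p A^{2} + A p = A p + p A^{2}$)
$- q{\left(-792,-1089 \right)} = - \left(-1089\right) \left(-792\right) \left(1 - 1089\right) = - \left(-1089\right) \left(-792\right) \left(-1088\right) = \left(-1\right) \left(-938386944\right) = 938386944$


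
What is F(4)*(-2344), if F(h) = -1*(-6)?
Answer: -14064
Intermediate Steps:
F(h) = 6
F(4)*(-2344) = 6*(-2344) = -14064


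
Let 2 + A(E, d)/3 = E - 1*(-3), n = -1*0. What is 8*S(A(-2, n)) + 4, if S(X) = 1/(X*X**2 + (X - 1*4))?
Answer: 64/17 ≈ 3.7647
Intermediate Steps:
n = 0
A(E, d) = 3 + 3*E (A(E, d) = -6 + 3*(E - 1*(-3)) = -6 + 3*(E + 3) = -6 + 3*(3 + E) = -6 + (9 + 3*E) = 3 + 3*E)
S(X) = 1/(-4 + X + X**3) (S(X) = 1/(X**3 + (X - 4)) = 1/(X**3 + (-4 + X)) = 1/(-4 + X + X**3))
8*S(A(-2, n)) + 4 = 8/(-4 + (3 + 3*(-2)) + (3 + 3*(-2))**3) + 4 = 8/(-4 + (3 - 6) + (3 - 6)**3) + 4 = 8/(-4 - 3 + (-3)**3) + 4 = 8/(-4 - 3 - 27) + 4 = 8/(-34) + 4 = 8*(-1/34) + 4 = -4/17 + 4 = 64/17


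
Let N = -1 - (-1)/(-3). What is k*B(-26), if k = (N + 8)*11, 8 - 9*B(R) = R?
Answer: 7480/27 ≈ 277.04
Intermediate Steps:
B(R) = 8/9 - R/9
N = -4/3 (N = -1 - (-1)*(-1)/3 = -1 - 1*1/3 = -1 - 1/3 = -4/3 ≈ -1.3333)
k = 220/3 (k = (-4/3 + 8)*11 = (20/3)*11 = 220/3 ≈ 73.333)
k*B(-26) = 220*(8/9 - 1/9*(-26))/3 = 220*(8/9 + 26/9)/3 = (220/3)*(34/9) = 7480/27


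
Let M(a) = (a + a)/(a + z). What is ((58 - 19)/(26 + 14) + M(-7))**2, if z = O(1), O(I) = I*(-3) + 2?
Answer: 11881/1600 ≈ 7.4256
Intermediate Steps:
O(I) = 2 - 3*I (O(I) = -3*I + 2 = 2 - 3*I)
z = -1 (z = 2 - 3*1 = 2 - 3 = -1)
M(a) = 2*a/(-1 + a) (M(a) = (a + a)/(a - 1) = (2*a)/(-1 + a) = 2*a/(-1 + a))
((58 - 19)/(26 + 14) + M(-7))**2 = ((58 - 19)/(26 + 14) + 2*(-7)/(-1 - 7))**2 = (39/40 + 2*(-7)/(-8))**2 = (39*(1/40) + 2*(-7)*(-1/8))**2 = (39/40 + 7/4)**2 = (109/40)**2 = 11881/1600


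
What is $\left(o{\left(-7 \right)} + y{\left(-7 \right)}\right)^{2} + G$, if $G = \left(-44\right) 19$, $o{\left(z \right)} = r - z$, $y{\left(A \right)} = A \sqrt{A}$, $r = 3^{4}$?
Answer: $6565 - 1232 i \sqrt{7} \approx 6565.0 - 3259.6 i$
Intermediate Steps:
$r = 81$
$y{\left(A \right)} = A^{\frac{3}{2}}$
$o{\left(z \right)} = 81 - z$
$G = -836$
$\left(o{\left(-7 \right)} + y{\left(-7 \right)}\right)^{2} + G = \left(\left(81 - -7\right) + \left(-7\right)^{\frac{3}{2}}\right)^{2} - 836 = \left(\left(81 + 7\right) - 7 i \sqrt{7}\right)^{2} - 836 = \left(88 - 7 i \sqrt{7}\right)^{2} - 836 = -836 + \left(88 - 7 i \sqrt{7}\right)^{2}$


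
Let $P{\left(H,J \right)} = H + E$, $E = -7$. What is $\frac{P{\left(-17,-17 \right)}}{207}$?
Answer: $- \frac{8}{69} \approx -0.11594$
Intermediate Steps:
$P{\left(H,J \right)} = -7 + H$ ($P{\left(H,J \right)} = H - 7 = -7 + H$)
$\frac{P{\left(-17,-17 \right)}}{207} = \frac{-7 - 17}{207} = \left(-24\right) \frac{1}{207} = - \frac{8}{69}$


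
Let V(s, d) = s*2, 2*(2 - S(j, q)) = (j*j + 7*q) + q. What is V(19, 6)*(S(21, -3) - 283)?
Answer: -18601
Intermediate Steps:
S(j, q) = 2 - 4*q - j²/2 (S(j, q) = 2 - ((j*j + 7*q) + q)/2 = 2 - ((j² + 7*q) + q)/2 = 2 - (j² + 8*q)/2 = 2 + (-4*q - j²/2) = 2 - 4*q - j²/2)
V(s, d) = 2*s
V(19, 6)*(S(21, -3) - 283) = (2*19)*((2 - 4*(-3) - ½*21²) - 283) = 38*((2 + 12 - ½*441) - 283) = 38*((2 + 12 - 441/2) - 283) = 38*(-413/2 - 283) = 38*(-979/2) = -18601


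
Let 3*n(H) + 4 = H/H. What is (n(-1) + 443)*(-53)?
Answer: -23426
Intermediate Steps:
n(H) = -1 (n(H) = -4/3 + (H/H)/3 = -4/3 + (1/3)*1 = -4/3 + 1/3 = -1)
(n(-1) + 443)*(-53) = (-1 + 443)*(-53) = 442*(-53) = -23426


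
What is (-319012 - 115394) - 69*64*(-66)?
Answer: -142950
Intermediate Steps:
(-319012 - 115394) - 69*64*(-66) = -434406 - 4416*(-66) = -434406 + 291456 = -142950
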